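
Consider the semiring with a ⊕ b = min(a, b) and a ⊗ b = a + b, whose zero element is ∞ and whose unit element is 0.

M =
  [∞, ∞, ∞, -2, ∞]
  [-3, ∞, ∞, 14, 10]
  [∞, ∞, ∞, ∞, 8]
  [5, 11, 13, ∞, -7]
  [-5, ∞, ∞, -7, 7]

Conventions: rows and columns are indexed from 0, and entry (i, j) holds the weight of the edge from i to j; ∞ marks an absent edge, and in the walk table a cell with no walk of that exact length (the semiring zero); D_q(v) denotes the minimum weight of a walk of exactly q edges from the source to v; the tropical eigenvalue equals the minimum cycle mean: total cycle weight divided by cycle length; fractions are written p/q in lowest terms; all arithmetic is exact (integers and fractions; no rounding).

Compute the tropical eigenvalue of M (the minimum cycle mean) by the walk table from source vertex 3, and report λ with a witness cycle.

q=0: [∞, ∞, ∞, 0, ∞]
q=1: [5, 11, 13, ∞, -7]
q=2: [-12, ∞, ∞, -14, 0]
q=3: [-9, -3, -1, -14, -21]
q=4: [-26, -3, -1, -28, -21]
q=5: [-26, -17, -15, -28, -35]
Optimal cycle mean attained by: cycle 3->4->3, total (-7) + (-7), length 2.
Answer: λ = -7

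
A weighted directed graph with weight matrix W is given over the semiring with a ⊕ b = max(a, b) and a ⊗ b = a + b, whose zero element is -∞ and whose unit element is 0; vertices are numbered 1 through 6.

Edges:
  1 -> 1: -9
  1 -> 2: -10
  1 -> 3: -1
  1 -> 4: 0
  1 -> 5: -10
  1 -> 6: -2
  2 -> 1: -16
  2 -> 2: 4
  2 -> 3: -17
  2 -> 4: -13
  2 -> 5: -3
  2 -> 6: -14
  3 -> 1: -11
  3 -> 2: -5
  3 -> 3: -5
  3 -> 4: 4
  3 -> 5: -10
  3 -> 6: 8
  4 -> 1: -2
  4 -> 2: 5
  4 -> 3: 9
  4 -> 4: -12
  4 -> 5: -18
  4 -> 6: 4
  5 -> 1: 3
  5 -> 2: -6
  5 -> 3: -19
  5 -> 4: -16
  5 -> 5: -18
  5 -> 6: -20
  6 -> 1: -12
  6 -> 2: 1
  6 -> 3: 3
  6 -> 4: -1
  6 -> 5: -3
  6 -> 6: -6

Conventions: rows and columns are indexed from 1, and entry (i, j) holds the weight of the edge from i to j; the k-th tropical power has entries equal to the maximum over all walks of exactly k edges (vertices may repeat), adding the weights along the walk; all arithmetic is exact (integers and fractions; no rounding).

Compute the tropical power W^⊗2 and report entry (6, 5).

W^⊗2:
  [-2, 5, 9, 3, -5, 7]
  [0, 8, -4, -9, 1, -9]
  [2, 9, 13, 7, 5, 8]
  [-2, 9, 7, 13, 2, 17]
  [-6, -2, 2, 3, -7, 1]
  [0, 5, 8, 7, -2, 11]
Key observation: the optimum is the walk 6->2->5, with weight 1 + (-3) = -2.
Optimal value attained by: walk 6->2->5.
Answer: (W^⊗2)[6][5] = -2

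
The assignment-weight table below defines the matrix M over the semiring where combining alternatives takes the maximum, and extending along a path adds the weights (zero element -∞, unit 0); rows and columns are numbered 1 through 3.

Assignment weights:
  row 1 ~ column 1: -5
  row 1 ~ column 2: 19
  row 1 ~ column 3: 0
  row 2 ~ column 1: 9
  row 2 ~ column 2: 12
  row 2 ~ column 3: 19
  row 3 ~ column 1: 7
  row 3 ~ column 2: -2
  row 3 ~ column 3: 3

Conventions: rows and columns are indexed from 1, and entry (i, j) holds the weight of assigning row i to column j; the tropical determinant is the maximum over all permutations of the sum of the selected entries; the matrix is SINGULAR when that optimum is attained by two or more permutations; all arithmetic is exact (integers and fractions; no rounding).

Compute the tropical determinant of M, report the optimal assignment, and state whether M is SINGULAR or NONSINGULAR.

σ = (1, 2, 3): (-5) + 12 + 3 = 10
σ = (1, 3, 2): (-5) + 19 + (-2) = 12
σ = (2, 1, 3): 19 + 9 + 3 = 31
σ = (2, 3, 1): 19 + 19 + 7 = 45
σ = (3, 1, 2): 0 + 9 + (-2) = 7
σ = (3, 2, 1): 0 + 12 + 7 = 19
Optimal value attained by: σ = (2, 3, 1).
Answer: det⊕(M) = 45; verdict: NONSINGULAR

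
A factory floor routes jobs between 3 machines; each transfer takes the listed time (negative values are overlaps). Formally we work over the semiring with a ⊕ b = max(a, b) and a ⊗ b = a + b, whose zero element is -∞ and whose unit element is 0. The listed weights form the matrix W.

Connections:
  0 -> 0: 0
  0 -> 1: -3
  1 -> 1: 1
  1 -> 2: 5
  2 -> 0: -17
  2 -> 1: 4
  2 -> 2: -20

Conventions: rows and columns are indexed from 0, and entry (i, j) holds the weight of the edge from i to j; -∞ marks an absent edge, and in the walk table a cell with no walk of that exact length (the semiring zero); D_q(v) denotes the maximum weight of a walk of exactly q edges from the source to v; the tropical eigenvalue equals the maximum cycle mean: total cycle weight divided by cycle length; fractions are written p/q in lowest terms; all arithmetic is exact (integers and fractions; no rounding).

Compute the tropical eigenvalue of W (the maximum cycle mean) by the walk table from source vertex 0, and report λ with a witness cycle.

q=0: [0, -∞, -∞]
q=1: [0, -3, -∞]
q=2: [0, -2, 2]
q=3: [0, 6, 3]
Optimal cycle mean attained by: cycle 1->2->1, total 5 + 4, length 2.
Answer: λ = 9/2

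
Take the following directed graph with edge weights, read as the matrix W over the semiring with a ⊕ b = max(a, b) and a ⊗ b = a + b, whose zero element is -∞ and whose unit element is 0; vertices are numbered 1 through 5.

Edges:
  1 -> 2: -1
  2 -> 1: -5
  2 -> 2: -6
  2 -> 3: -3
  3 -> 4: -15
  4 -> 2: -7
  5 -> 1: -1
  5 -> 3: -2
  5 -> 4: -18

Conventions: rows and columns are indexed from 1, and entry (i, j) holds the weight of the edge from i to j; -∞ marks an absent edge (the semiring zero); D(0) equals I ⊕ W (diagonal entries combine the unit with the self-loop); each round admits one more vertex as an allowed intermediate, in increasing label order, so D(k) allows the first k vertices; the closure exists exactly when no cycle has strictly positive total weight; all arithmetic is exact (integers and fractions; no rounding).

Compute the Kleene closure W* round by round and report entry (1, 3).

D(0):
  [0, -1, -∞, -∞, -∞]
  [-5, 0, -3, -∞, -∞]
  [-∞, -∞, 0, -15, -∞]
  [-∞, -7, -∞, 0, -∞]
  [-1, -∞, -2, -18, 0]
D(1):
  [0, -1, -∞, -∞, -∞]
  [-5, 0, -3, -∞, -∞]
  [-∞, -∞, 0, -15, -∞]
  [-∞, -7, -∞, 0, -∞]
  [-1, -2, -2, -18, 0]
D(2):
  [0, -1, -4, -∞, -∞]
  [-5, 0, -3, -∞, -∞]
  [-∞, -∞, 0, -15, -∞]
  [-12, -7, -10, 0, -∞]
  [-1, -2, -2, -18, 0]
D(3):
  [0, -1, -4, -19, -∞]
  [-5, 0, -3, -18, -∞]
  [-∞, -∞, 0, -15, -∞]
  [-12, -7, -10, 0, -∞]
  [-1, -2, -2, -17, 0]
D(4):
  [0, -1, -4, -19, -∞]
  [-5, 0, -3, -18, -∞]
  [-27, -22, 0, -15, -∞]
  [-12, -7, -10, 0, -∞]
  [-1, -2, -2, -17, 0]
D(5):
  [0, -1, -4, -19, -∞]
  [-5, 0, -3, -18, -∞]
  [-27, -22, 0, -15, -∞]
  [-12, -7, -10, 0, -∞]
  [-1, -2, -2, -17, 0]
Answer: W*[1][3] = -4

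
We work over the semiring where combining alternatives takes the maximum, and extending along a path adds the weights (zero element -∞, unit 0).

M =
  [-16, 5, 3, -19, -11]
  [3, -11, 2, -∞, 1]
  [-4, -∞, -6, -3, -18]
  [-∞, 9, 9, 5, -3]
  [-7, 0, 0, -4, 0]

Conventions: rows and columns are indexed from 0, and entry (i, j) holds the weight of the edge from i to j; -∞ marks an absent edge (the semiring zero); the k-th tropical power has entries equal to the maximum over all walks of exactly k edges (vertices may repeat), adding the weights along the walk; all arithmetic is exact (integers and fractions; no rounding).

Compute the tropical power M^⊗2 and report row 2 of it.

M^⊗2:
  [8, -6, 7, 0, 6]
  [-2, 8, 6, -1, 1]
  [-10, 6, 6, 2, -6]
  [12, 14, 14, 10, 10]
  [3, 5, 5, 1, 1]
Answer: row 2 of M^⊗2 = [-10, 6, 6, 2, -6]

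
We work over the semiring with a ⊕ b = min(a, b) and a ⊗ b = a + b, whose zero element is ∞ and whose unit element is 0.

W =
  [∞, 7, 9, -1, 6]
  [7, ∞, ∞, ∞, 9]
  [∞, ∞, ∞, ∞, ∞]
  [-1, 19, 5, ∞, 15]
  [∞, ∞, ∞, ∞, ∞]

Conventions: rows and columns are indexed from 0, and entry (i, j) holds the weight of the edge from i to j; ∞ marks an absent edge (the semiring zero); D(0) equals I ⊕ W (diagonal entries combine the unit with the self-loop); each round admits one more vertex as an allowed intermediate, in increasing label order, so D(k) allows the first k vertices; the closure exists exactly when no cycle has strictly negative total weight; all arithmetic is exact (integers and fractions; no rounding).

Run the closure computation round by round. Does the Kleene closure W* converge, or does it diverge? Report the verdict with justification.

D(0):
  [0, 7, 9, -1, 6]
  [7, 0, ∞, ∞, 9]
  [∞, ∞, 0, ∞, ∞]
  [-1, 19, 5, 0, 15]
  [∞, ∞, ∞, ∞, 0]
Detection: at round 1, diagonal entry (3, 3) turns strictly negative.
Key observation: the cycle 3->0->3 has total weight (-1) + (-1), which is strictly negative.
Answer: DIVERGES — negative cycle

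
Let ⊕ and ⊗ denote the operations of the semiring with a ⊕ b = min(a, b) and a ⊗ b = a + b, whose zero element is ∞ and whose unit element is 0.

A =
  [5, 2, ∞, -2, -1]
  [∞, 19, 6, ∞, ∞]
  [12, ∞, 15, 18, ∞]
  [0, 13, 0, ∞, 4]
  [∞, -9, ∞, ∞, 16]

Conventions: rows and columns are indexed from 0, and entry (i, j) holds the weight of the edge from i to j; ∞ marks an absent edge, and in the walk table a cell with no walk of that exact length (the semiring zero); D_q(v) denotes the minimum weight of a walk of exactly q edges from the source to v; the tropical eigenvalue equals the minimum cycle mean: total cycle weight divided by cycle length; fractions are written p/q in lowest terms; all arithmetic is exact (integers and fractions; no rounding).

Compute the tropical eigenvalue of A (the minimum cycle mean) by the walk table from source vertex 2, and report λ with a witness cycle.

q=0: [∞, ∞, 0, ∞, ∞]
q=1: [12, ∞, 15, 18, ∞]
q=2: [17, 14, 18, 10, 11]
q=3: [10, 2, 10, 15, 14]
q=4: [15, 5, 8, 8, 9]
q=5: [8, 0, 8, 13, 12]
Optimal cycle mean attained by: cycle 0->3->0, total (-2) + 0, length 2.
Answer: λ = -1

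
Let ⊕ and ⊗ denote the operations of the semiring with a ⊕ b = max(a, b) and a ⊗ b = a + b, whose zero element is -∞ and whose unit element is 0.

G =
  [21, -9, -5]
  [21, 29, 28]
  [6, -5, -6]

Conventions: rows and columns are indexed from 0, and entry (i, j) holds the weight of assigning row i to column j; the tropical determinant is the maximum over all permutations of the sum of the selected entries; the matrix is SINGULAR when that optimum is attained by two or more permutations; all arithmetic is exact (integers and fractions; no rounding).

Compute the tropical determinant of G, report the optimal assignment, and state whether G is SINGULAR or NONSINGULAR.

σ = (0, 1, 2): 21 + 29 + (-6) = 44
σ = (0, 2, 1): 21 + 28 + (-5) = 44
σ = (1, 0, 2): (-9) + 21 + (-6) = 6
σ = (1, 2, 0): (-9) + 28 + 6 = 25
σ = (2, 0, 1): (-5) + 21 + (-5) = 11
σ = (2, 1, 0): (-5) + 29 + 6 = 30
Optimal value attained by: σ = (0, 1, 2).
Answer: det⊕(G) = 44; verdict: SINGULAR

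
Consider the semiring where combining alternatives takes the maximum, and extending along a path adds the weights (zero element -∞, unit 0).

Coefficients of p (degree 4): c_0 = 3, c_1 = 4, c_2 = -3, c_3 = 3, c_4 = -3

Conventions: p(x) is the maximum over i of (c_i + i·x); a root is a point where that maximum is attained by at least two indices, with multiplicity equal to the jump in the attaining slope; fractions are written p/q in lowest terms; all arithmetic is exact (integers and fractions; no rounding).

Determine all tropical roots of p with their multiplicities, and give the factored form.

hull edge (i=0, c=3) to (i=1, c=4): slope 1, span 1
hull edge (i=1, c=4) to (i=3, c=3): slope -1/2, span 2
hull edge (i=3, c=3) to (i=4, c=-3): slope -6, span 1
Factored form: p(x) = -3 ⊗ (x ⊕ (-1)) ⊗ (x ⊕ 1/2) ⊗ (x ⊕ 1/2) ⊗ (x ⊕ 6)
Answer: roots = -1 (mult 1), 1/2 (mult 2), 6 (mult 1)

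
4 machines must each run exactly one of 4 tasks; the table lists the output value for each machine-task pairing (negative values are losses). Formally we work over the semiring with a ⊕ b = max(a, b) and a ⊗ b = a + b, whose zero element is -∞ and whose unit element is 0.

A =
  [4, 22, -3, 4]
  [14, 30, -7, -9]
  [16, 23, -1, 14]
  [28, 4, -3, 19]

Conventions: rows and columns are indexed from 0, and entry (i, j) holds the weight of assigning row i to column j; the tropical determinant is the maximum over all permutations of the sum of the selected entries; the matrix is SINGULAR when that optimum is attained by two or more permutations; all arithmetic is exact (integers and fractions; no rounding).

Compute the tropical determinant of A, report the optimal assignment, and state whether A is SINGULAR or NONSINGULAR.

σ = (0, 1, 2, 3): 4 + 30 + (-1) + 19 = 52
σ = (0, 1, 3, 2): 4 + 30 + 14 + (-3) = 45
σ = (0, 2, 1, 3): 4 + (-7) + 23 + 19 = 39
σ = (0, 2, 3, 1): 4 + (-7) + 14 + 4 = 15
σ = (0, 3, 1, 2): 4 + (-9) + 23 + (-3) = 15
σ = (0, 3, 2, 1): 4 + (-9) + (-1) + 4 = -2
σ = (1, 0, 2, 3): 22 + 14 + (-1) + 19 = 54
σ = (1, 0, 3, 2): 22 + 14 + 14 + (-3) = 47
σ = (1, 2, 0, 3): 22 + (-7) + 16 + 19 = 50
σ = (1, 2, 3, 0): 22 + (-7) + 14 + 28 = 57
σ = (1, 3, 0, 2): 22 + (-9) + 16 + (-3) = 26
σ = (1, 3, 2, 0): 22 + (-9) + (-1) + 28 = 40
σ = (2, 0, 1, 3): (-3) + 14 + 23 + 19 = 53
σ = (2, 0, 3, 1): (-3) + 14 + 14 + 4 = 29
σ = (2, 1, 0, 3): (-3) + 30 + 16 + 19 = 62
σ = (2, 1, 3, 0): (-3) + 30 + 14 + 28 = 69
σ = (2, 3, 0, 1): (-3) + (-9) + 16 + 4 = 8
σ = (2, 3, 1, 0): (-3) + (-9) + 23 + 28 = 39
σ = (3, 0, 1, 2): 4 + 14 + 23 + (-3) = 38
σ = (3, 0, 2, 1): 4 + 14 + (-1) + 4 = 21
σ = (3, 1, 0, 2): 4 + 30 + 16 + (-3) = 47
σ = (3, 1, 2, 0): 4 + 30 + (-1) + 28 = 61
σ = (3, 2, 0, 1): 4 + (-7) + 16 + 4 = 17
σ = (3, 2, 1, 0): 4 + (-7) + 23 + 28 = 48
Optimal value attained by: σ = (2, 1, 3, 0).
Answer: det⊕(A) = 69; verdict: NONSINGULAR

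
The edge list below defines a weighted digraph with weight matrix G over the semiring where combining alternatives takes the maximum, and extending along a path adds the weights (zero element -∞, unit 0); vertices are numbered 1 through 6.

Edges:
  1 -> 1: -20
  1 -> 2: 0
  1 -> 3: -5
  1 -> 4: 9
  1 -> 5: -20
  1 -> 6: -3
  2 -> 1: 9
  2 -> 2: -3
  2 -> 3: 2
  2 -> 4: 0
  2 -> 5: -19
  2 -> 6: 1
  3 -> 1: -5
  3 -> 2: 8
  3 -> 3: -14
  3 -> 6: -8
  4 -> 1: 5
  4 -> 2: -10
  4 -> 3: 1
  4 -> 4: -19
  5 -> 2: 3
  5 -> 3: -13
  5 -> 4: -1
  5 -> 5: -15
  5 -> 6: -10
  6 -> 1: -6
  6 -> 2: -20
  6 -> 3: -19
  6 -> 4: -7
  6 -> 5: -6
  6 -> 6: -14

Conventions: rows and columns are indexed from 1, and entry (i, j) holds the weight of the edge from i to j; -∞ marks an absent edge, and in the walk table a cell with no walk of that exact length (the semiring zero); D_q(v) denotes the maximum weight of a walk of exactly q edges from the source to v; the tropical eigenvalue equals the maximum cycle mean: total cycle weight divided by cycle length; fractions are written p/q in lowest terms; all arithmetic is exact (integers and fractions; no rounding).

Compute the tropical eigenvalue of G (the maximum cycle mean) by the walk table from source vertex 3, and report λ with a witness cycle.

q=0: [-∞, -∞, 0, -∞, -∞, -∞]
q=1: [-5, 8, -14, -∞, -∞, -8]
q=2: [17, 5, 10, 8, -11, 9]
q=3: [14, 18, 12, 26, 3, 14]
q=4: [31, 20, 27, 23, 8, 19]
q=5: [29, 35, 26, 40, 13, 28]
q=6: [45, 34, 41, 38, 22, 36]
Optimal cycle mean attained by: cycle 1->4->1, total 9 + 5, length 2.
Answer: λ = 7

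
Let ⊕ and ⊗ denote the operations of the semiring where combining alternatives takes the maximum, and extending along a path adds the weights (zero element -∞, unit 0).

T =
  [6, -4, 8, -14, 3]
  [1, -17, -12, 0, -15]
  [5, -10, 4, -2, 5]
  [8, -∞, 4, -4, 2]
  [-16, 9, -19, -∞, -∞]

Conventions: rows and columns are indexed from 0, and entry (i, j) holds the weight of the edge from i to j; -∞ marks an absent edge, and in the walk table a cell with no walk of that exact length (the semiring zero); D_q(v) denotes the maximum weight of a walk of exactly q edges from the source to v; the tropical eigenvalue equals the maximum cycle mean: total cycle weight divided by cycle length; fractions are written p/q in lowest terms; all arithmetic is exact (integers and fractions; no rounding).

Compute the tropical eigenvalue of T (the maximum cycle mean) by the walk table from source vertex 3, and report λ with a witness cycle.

q=0: [-∞, -∞, -∞, 0, -∞]
q=1: [8, -∞, 4, -4, 2]
q=2: [14, 11, 16, 2, 11]
q=3: [21, 20, 22, 14, 21]
q=4: [27, 30, 29, 20, 27]
q=5: [34, 36, 35, 30, 34]
Optimal cycle mean attained by: cycle 0->2->0, total 8 + 5, length 2.
Answer: λ = 13/2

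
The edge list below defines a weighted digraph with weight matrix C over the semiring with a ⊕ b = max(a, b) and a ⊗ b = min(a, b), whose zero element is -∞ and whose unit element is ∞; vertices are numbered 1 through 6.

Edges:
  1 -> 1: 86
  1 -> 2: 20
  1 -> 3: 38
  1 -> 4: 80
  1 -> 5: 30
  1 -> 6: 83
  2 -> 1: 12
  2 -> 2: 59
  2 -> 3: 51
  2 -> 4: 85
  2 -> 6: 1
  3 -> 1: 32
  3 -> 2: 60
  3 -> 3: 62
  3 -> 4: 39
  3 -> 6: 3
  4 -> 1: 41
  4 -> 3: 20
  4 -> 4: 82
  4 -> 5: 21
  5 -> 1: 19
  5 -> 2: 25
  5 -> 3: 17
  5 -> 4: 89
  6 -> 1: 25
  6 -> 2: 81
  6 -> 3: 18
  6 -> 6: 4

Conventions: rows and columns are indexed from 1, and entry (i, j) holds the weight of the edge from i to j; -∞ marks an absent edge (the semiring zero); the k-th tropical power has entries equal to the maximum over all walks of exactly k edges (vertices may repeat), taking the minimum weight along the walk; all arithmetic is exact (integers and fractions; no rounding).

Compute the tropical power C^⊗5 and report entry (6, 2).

C^⊗2:
  [86, 81, 38, 80, 30, 83]
  [41, 59, 51, 82, 21, 12]
  [39, 60, 62, 60, 30, 32]
  [41, 21, 38, 82, 30, 41]
  [41, 25, 25, 82, 21, 19]
  [25, 59, 51, 81, 25, 25]
C^⊗3:
  [86, 81, 51, 81, 30, 83]
  [41, 59, 51, 82, 30, 41]
  [41, 60, 62, 60, 30, 39]
  [41, 41, 38, 82, 30, 41]
  [41, 25, 38, 82, 30, 41]
  [41, 59, 51, 81, 25, 25]
C^⊗4:
  [86, 81, 51, 81, 30, 83]
  [41, 59, 51, 82, 30, 41]
  [41, 60, 62, 60, 30, 41]
  [41, 41, 41, 82, 30, 41]
  [41, 41, 38, 82, 30, 41]
  [41, 59, 51, 81, 30, 41]
C^⊗5:
  [86, 81, 51, 81, 30, 83]
  [41, 59, 51, 82, 30, 41]
  [41, 60, 62, 60, 30, 41]
  [41, 41, 41, 82, 30, 41]
  [41, 41, 41, 82, 30, 41]
  [41, 59, 51, 81, 30, 41]
Key observation: the optimum is the walk 6->2->2->2->2->2, with weight 81 min 59 min 59 min 59 min 59 = 59.
Optimal value attained by: walk 6->2->2->2->2->2.
Answer: (C^⊗5)[6][2] = 59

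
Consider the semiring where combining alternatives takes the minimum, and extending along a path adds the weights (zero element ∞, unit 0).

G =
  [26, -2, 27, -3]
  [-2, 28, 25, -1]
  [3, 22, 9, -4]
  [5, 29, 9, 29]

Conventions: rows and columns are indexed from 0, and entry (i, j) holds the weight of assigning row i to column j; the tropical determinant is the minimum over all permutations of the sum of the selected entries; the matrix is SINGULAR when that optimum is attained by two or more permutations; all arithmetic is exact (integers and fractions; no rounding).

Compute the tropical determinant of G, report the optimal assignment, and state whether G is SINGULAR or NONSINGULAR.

σ = (0, 1, 2, 3): 26 + 28 + 9 + 29 = 92
σ = (0, 1, 3, 2): 26 + 28 + (-4) + 9 = 59
σ = (0, 2, 1, 3): 26 + 25 + 22 + 29 = 102
σ = (0, 2, 3, 1): 26 + 25 + (-4) + 29 = 76
σ = (0, 3, 1, 2): 26 + (-1) + 22 + 9 = 56
σ = (0, 3, 2, 1): 26 + (-1) + 9 + 29 = 63
σ = (1, 0, 2, 3): (-2) + (-2) + 9 + 29 = 34
σ = (1, 0, 3, 2): (-2) + (-2) + (-4) + 9 = 1
σ = (1, 2, 0, 3): (-2) + 25 + 3 + 29 = 55
σ = (1, 2, 3, 0): (-2) + 25 + (-4) + 5 = 24
σ = (1, 3, 0, 2): (-2) + (-1) + 3 + 9 = 9
σ = (1, 3, 2, 0): (-2) + (-1) + 9 + 5 = 11
σ = (2, 0, 1, 3): 27 + (-2) + 22 + 29 = 76
σ = (2, 0, 3, 1): 27 + (-2) + (-4) + 29 = 50
σ = (2, 1, 0, 3): 27 + 28 + 3 + 29 = 87
σ = (2, 1, 3, 0): 27 + 28 + (-4) + 5 = 56
σ = (2, 3, 0, 1): 27 + (-1) + 3 + 29 = 58
σ = (2, 3, 1, 0): 27 + (-1) + 22 + 5 = 53
σ = (3, 0, 1, 2): (-3) + (-2) + 22 + 9 = 26
σ = (3, 0, 2, 1): (-3) + (-2) + 9 + 29 = 33
σ = (3, 1, 0, 2): (-3) + 28 + 3 + 9 = 37
σ = (3, 1, 2, 0): (-3) + 28 + 9 + 5 = 39
σ = (3, 2, 0, 1): (-3) + 25 + 3 + 29 = 54
σ = (3, 2, 1, 0): (-3) + 25 + 22 + 5 = 49
Optimal value attained by: σ = (1, 0, 3, 2).
Answer: det⊕(G) = 1; verdict: NONSINGULAR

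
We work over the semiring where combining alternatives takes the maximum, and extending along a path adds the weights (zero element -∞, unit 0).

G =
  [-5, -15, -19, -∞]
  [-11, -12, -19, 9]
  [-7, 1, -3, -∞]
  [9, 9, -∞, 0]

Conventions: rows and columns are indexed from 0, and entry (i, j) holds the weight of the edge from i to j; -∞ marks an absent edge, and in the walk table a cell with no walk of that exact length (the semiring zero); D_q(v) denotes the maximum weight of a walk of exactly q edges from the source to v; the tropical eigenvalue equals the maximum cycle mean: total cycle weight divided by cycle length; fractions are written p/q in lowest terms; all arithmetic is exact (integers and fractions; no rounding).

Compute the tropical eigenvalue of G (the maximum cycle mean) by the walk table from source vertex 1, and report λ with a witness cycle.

q=0: [-∞, 0, -∞, -∞]
q=1: [-11, -12, -19, 9]
q=2: [18, 18, -22, 9]
q=3: [18, 18, -1, 27]
q=4: [36, 36, -1, 27]
Optimal cycle mean attained by: cycle 1->3->1, total 9 + 9, length 2.
Answer: λ = 9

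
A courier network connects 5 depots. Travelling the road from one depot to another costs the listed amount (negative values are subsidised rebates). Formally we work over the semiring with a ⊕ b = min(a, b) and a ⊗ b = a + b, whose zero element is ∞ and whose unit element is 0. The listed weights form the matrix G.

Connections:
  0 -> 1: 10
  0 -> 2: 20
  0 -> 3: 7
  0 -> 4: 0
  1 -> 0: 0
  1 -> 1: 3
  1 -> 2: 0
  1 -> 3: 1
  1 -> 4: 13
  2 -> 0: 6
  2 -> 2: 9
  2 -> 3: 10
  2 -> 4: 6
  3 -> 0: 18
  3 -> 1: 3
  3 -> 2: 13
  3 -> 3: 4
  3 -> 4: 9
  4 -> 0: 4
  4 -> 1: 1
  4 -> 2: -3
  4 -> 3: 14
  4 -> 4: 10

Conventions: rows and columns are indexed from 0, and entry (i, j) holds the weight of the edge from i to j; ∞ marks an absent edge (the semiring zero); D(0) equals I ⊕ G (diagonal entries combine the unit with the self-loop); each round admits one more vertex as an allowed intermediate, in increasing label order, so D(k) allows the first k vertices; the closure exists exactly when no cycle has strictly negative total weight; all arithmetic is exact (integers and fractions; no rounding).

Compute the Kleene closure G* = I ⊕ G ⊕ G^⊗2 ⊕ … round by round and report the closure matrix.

D(0):
  [0, 10, 20, 7, 0]
  [0, 0, 0, 1, 13]
  [6, ∞, 0, 10, 6]
  [18, 3, 13, 0, 9]
  [4, 1, -3, 14, 0]
D(1):
  [0, 10, 20, 7, 0]
  [0, 0, 0, 1, 0]
  [6, 16, 0, 10, 6]
  [18, 3, 13, 0, 9]
  [4, 1, -3, 11, 0]
D(2):
  [0, 10, 10, 7, 0]
  [0, 0, 0, 1, 0]
  [6, 16, 0, 10, 6]
  [3, 3, 3, 0, 3]
  [1, 1, -3, 2, 0]
D(3):
  [0, 10, 10, 7, 0]
  [0, 0, 0, 1, 0]
  [6, 16, 0, 10, 6]
  [3, 3, 3, 0, 3]
  [1, 1, -3, 2, 0]
D(4):
  [0, 10, 10, 7, 0]
  [0, 0, 0, 1, 0]
  [6, 13, 0, 10, 6]
  [3, 3, 3, 0, 3]
  [1, 1, -3, 2, 0]
D(5):
  [0, 1, -3, 2, 0]
  [0, 0, -3, 1, 0]
  [6, 7, 0, 8, 6]
  [3, 3, 0, 0, 3]
  [1, 1, -3, 2, 0]
Answer: G* = [[0, 1, -3, 2, 0], [0, 0, -3, 1, 0], [6, 7, 0, 8, 6], [3, 3, 0, 0, 3], [1, 1, -3, 2, 0]]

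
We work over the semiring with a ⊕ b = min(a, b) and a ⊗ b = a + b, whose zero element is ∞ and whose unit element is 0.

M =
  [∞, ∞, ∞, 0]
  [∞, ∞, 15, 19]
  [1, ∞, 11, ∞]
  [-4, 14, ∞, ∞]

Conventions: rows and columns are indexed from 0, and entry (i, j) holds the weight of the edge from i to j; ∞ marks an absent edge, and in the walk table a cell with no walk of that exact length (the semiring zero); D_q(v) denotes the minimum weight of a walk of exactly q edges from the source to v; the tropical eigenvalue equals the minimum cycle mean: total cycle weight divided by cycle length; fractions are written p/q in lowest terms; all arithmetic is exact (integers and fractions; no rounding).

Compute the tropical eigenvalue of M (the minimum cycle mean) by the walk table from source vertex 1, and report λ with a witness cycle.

q=0: [∞, 0, ∞, ∞]
q=1: [∞, ∞, 15, 19]
q=2: [15, 33, 26, ∞]
q=3: [27, ∞, 37, 15]
q=4: [11, 29, 48, 27]
Optimal cycle mean attained by: cycle 0->3->0, total 0 + (-4), length 2.
Answer: λ = -2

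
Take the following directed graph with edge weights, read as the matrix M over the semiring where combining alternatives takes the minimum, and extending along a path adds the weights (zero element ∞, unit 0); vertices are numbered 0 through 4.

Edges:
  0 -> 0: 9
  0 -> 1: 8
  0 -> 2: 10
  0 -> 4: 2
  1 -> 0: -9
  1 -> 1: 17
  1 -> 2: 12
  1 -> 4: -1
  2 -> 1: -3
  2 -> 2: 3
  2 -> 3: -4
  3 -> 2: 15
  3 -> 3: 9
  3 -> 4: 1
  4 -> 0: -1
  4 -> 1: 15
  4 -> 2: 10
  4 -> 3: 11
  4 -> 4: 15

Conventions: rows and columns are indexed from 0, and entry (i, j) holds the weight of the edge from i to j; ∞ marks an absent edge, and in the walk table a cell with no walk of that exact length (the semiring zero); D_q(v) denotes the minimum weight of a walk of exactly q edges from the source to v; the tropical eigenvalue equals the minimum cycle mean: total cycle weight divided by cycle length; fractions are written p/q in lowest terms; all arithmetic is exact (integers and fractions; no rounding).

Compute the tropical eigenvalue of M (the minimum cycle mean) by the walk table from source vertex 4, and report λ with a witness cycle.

q=0: [∞, ∞, ∞, ∞, 0]
q=1: [-1, 15, 10, 11, 15]
q=2: [6, 7, 9, 6, 1]
q=3: [-2, 6, 11, 5, 6]
q=4: [-3, 6, 8, 7, 0]
q=5: [-3, 5, 7, 4, -1]
Optimal cycle mean attained by: cycle 0->2->1->0, total 10 + (-3) + (-9), length 3.
Answer: λ = -2/3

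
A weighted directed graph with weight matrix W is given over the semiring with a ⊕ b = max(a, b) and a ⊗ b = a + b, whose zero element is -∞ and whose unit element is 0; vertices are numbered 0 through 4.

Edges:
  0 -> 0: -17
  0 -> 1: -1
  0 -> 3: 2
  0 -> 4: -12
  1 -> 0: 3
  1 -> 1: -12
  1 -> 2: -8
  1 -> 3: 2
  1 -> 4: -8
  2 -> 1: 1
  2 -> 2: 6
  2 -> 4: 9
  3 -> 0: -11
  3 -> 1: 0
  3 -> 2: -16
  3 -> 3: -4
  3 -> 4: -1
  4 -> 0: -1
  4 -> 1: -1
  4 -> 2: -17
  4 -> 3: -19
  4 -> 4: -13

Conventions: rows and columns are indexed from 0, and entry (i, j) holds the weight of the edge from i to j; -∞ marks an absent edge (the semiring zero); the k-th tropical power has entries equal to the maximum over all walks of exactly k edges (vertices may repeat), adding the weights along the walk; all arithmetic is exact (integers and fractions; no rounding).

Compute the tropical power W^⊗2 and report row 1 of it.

W^⊗2:
  [2, 2, -9, 1, 1]
  [-9, 2, -2, 5, 1]
  [8, 8, 12, 3, 15]
  [3, -2, -8, 2, -5]
  [2, -2, -9, 1, -8]
Answer: row 1 of W^⊗2 = [-9, 2, -2, 5, 1]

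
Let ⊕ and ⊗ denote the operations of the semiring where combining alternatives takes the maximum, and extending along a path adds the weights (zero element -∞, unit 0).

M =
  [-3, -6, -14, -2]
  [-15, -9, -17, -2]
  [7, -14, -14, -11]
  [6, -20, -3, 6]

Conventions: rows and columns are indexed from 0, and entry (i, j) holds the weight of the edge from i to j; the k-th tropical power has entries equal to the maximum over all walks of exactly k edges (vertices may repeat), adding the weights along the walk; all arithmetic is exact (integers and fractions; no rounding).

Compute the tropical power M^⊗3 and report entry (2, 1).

M^⊗2:
  [4, -9, -5, 4]
  [4, -18, -5, 4]
  [4, 1, -7, 5]
  [12, 0, 3, 12]
M^⊗3:
  [10, -2, 1, 10]
  [10, -2, 1, 10]
  [11, -2, 2, 11]
  [18, 6, 9, 18]
Key observation: the optimum is the walk 2->0->0->1, with weight 7 + (-3) + (-6) = -2.
Optimal value attained by: walk 2->0->0->1.
Answer: (M^⊗3)[2][1] = -2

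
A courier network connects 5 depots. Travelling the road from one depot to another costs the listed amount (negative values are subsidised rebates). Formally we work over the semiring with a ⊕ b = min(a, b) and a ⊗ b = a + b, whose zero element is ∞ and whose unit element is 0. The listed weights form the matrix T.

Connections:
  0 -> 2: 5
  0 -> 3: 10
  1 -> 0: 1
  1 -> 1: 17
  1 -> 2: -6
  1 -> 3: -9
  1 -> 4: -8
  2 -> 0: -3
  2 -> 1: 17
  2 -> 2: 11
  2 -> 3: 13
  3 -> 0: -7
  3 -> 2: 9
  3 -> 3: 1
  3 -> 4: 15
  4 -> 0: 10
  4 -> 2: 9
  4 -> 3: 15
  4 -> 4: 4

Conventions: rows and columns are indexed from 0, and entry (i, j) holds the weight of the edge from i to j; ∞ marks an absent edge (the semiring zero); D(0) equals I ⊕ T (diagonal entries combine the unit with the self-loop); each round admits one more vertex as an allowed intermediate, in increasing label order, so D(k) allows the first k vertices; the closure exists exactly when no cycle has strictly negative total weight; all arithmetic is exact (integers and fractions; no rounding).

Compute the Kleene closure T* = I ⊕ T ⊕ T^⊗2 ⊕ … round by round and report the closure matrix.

D(0):
  [0, ∞, 5, 10, ∞]
  [1, 0, -6, -9, -8]
  [-3, 17, 0, 13, ∞]
  [-7, ∞, 9, 0, 15]
  [10, ∞, 9, 15, 0]
D(1):
  [0, ∞, 5, 10, ∞]
  [1, 0, -6, -9, -8]
  [-3, 17, 0, 7, ∞]
  [-7, ∞, -2, 0, 15]
  [10, ∞, 9, 15, 0]
D(2):
  [0, ∞, 5, 10, ∞]
  [1, 0, -6, -9, -8]
  [-3, 17, 0, 7, 9]
  [-7, ∞, -2, 0, 15]
  [10, ∞, 9, 15, 0]
D(3):
  [0, 22, 5, 10, 14]
  [-9, 0, -6, -9, -8]
  [-3, 17, 0, 7, 9]
  [-7, 15, -2, 0, 7]
  [6, 26, 9, 15, 0]
D(4):
  [0, 22, 5, 10, 14]
  [-16, 0, -11, -9, -8]
  [-3, 17, 0, 7, 9]
  [-7, 15, -2, 0, 7]
  [6, 26, 9, 15, 0]
D(5):
  [0, 22, 5, 10, 14]
  [-16, 0, -11, -9, -8]
  [-3, 17, 0, 7, 9]
  [-7, 15, -2, 0, 7]
  [6, 26, 9, 15, 0]
Answer: T* = [[0, 22, 5, 10, 14], [-16, 0, -11, -9, -8], [-3, 17, 0, 7, 9], [-7, 15, -2, 0, 7], [6, 26, 9, 15, 0]]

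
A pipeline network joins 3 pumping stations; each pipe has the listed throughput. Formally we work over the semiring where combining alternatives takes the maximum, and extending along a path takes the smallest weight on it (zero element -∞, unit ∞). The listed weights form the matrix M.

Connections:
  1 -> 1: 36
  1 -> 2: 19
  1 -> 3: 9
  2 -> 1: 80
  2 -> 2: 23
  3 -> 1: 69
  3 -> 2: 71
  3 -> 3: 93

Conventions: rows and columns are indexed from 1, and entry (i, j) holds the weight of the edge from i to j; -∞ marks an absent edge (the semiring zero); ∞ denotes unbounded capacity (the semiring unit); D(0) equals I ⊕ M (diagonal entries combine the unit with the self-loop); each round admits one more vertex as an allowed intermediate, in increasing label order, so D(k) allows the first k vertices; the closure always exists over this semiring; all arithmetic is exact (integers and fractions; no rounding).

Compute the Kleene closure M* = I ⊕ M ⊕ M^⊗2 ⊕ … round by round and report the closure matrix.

D(0):
  [∞, 19, 9]
  [80, ∞, -∞]
  [69, 71, ∞]
D(1):
  [∞, 19, 9]
  [80, ∞, 9]
  [69, 71, ∞]
D(2):
  [∞, 19, 9]
  [80, ∞, 9]
  [71, 71, ∞]
D(3):
  [∞, 19, 9]
  [80, ∞, 9]
  [71, 71, ∞]
Answer: M* = [[∞, 19, 9], [80, ∞, 9], [71, 71, ∞]]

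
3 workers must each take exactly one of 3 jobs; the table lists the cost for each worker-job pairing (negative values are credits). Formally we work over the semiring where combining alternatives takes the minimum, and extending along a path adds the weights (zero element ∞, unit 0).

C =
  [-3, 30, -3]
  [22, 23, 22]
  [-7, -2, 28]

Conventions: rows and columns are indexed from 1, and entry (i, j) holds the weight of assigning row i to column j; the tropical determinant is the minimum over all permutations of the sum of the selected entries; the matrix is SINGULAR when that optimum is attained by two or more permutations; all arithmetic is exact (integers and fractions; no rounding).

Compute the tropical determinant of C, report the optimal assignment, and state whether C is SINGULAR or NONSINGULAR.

σ = (1, 2, 3): (-3) + 23 + 28 = 48
σ = (1, 3, 2): (-3) + 22 + (-2) = 17
σ = (2, 1, 3): 30 + 22 + 28 = 80
σ = (2, 3, 1): 30 + 22 + (-7) = 45
σ = (3, 1, 2): (-3) + 22 + (-2) = 17
σ = (3, 2, 1): (-3) + 23 + (-7) = 13
Optimal value attained by: σ = (3, 2, 1).
Answer: det⊕(C) = 13; verdict: NONSINGULAR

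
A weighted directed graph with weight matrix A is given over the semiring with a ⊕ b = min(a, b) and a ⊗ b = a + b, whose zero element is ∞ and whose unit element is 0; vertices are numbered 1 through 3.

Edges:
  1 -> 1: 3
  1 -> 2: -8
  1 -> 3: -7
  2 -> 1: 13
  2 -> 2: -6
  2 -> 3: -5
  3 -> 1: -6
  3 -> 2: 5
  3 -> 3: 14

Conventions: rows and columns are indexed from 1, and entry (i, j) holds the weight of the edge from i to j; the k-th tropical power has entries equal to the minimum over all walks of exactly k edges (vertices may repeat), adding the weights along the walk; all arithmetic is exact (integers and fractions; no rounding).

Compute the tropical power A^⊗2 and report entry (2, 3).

A^⊗2:
  [-13, -14, -13]
  [-11, -12, -11]
  [-3, -14, -13]
Key observation: the optimum is the walk 2->2->3, with weight (-6) + (-5) = -11.
Optimal value attained by: walk 2->2->3.
Answer: (A^⊗2)[2][3] = -11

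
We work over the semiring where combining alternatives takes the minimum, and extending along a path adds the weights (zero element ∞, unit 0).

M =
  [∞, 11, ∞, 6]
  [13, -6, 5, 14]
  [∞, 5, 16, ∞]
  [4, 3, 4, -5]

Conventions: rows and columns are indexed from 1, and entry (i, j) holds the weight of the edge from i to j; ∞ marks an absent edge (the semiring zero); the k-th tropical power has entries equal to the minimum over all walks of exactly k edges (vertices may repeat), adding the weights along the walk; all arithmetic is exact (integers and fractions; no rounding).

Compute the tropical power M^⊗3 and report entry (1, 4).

M^⊗2:
  [10, 5, 10, 1]
  [7, -12, -1, 8]
  [18, -1, 10, 19]
  [-1, -3, -1, -10]
M^⊗3:
  [5, -1, 5, -4]
  [1, -18, -7, 2]
  [12, -7, 4, 13]
  [-6, -9, -6, -15]
Key observation: the optimum is the walk 1->4->4->4, with weight 6 + (-5) + (-5) = -4.
Optimal value attained by: walk 1->4->4->4.
Answer: (M^⊗3)[1][4] = -4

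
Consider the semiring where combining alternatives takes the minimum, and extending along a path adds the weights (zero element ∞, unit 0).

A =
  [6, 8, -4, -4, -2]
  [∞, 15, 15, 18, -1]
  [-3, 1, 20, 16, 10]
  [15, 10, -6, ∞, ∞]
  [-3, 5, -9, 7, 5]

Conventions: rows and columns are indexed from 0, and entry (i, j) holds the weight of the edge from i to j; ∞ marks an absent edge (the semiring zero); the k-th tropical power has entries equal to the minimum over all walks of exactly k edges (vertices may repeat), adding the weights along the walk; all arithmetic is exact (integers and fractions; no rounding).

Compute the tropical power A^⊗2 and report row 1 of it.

A^⊗2:
  [-7, -3, -11, 2, 3]
  [-4, 4, -10, 6, 4]
  [3, 5, -7, -7, -5]
  [-9, -5, 11, 10, 4]
  [-12, -8, -7, -7, -5]
Answer: row 1 of A^⊗2 = [-4, 4, -10, 6, 4]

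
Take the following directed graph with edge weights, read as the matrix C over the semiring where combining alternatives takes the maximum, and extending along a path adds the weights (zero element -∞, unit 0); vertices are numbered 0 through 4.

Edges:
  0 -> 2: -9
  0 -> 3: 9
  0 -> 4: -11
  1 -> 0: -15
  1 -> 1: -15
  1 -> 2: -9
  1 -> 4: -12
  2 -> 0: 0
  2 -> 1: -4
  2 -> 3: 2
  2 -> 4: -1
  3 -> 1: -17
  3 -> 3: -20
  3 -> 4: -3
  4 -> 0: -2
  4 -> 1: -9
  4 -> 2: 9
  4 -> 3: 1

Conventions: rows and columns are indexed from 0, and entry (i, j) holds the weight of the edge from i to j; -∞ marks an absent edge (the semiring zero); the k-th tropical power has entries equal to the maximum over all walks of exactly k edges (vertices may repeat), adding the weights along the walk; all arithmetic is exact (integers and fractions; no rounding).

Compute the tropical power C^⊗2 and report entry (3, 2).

C^⊗2:
  [-9, -8, -2, -7, 6]
  [-9, -13, -3, -6, -10]
  [-3, -10, 8, 9, -1]
  [-5, -12, 6, -2, -23]
  [9, 5, -11, 11, 8]
Key observation: the optimum is the walk 3->4->2, with weight (-3) + 9 = 6.
Optimal value attained by: walk 3->4->2.
Answer: (C^⊗2)[3][2] = 6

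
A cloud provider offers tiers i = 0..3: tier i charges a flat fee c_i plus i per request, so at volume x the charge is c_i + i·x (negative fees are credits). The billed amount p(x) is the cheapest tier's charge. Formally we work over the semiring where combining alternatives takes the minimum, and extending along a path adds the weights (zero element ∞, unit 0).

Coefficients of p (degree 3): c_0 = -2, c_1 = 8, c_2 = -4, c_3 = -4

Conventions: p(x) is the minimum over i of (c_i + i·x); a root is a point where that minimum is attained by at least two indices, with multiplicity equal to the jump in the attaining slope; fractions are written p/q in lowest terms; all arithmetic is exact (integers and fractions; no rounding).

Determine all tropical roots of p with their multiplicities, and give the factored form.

hull edge (i=0, c=-2) to (i=2, c=-4): slope -1, span 2
hull edge (i=2, c=-4) to (i=3, c=-4): slope 0, span 1
Factored form: p(x) = -4 ⊗ (x ⊕ 0) ⊗ (x ⊕ 1) ⊗ (x ⊕ 1)
Answer: roots = 0 (mult 1), 1 (mult 2)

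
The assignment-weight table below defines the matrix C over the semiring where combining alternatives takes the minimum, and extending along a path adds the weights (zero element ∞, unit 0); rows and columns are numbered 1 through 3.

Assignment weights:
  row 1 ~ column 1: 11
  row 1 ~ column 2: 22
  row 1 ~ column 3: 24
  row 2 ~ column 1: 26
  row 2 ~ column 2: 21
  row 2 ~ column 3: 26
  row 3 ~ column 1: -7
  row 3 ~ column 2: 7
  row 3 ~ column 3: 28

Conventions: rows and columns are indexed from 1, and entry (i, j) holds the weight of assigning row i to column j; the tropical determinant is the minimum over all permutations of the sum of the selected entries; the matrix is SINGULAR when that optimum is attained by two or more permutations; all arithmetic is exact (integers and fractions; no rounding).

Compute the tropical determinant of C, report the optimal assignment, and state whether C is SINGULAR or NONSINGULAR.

σ = (1, 2, 3): 11 + 21 + 28 = 60
σ = (1, 3, 2): 11 + 26 + 7 = 44
σ = (2, 1, 3): 22 + 26 + 28 = 76
σ = (2, 3, 1): 22 + 26 + (-7) = 41
σ = (3, 1, 2): 24 + 26 + 7 = 57
σ = (3, 2, 1): 24 + 21 + (-7) = 38
Optimal value attained by: σ = (3, 2, 1).
Answer: det⊕(C) = 38; verdict: NONSINGULAR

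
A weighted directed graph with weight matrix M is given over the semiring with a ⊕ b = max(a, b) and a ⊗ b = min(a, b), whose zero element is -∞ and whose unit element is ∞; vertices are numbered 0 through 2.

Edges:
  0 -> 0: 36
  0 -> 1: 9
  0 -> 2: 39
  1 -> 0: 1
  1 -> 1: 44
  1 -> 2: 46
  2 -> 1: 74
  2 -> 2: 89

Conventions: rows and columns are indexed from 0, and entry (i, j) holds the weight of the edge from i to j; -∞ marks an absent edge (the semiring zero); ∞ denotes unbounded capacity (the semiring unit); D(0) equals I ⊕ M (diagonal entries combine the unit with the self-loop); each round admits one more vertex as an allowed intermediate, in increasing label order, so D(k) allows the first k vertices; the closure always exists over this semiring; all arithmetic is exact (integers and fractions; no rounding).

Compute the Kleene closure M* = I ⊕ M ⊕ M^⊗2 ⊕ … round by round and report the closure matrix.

D(0):
  [∞, 9, 39]
  [1, ∞, 46]
  [-∞, 74, ∞]
D(1):
  [∞, 9, 39]
  [1, ∞, 46]
  [-∞, 74, ∞]
D(2):
  [∞, 9, 39]
  [1, ∞, 46]
  [1, 74, ∞]
D(3):
  [∞, 39, 39]
  [1, ∞, 46]
  [1, 74, ∞]
Answer: M* = [[∞, 39, 39], [1, ∞, 46], [1, 74, ∞]]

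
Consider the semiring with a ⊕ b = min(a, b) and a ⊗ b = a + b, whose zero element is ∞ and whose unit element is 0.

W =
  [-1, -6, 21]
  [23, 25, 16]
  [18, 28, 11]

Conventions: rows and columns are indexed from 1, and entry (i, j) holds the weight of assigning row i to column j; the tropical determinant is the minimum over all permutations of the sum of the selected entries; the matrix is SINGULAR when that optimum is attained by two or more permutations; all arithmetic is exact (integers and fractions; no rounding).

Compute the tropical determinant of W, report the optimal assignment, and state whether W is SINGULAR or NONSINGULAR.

σ = (1, 2, 3): (-1) + 25 + 11 = 35
σ = (1, 3, 2): (-1) + 16 + 28 = 43
σ = (2, 1, 3): (-6) + 23 + 11 = 28
σ = (2, 3, 1): (-6) + 16 + 18 = 28
σ = (3, 1, 2): 21 + 23 + 28 = 72
σ = (3, 2, 1): 21 + 25 + 18 = 64
Optimal value attained by: σ = (2, 1, 3).
Answer: det⊕(W) = 28; verdict: SINGULAR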